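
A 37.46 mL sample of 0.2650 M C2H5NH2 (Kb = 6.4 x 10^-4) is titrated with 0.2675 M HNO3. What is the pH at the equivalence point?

5.84

n(C2H5NH2) = 0.2650 x 0.03746 = 0.009927 mol; V(HNO3) at equivalence = 0.009927/0.2675 = 0.03711 L.
At equivalence the base is fully converted to C2H5NH3+; total volume = 0.07457 L, so [C2H5NH3+] = 0.009927/0.07457 = 0.1331 M.
Ka(C2H5NH3+) = Kw/Kb = 1.0e-14 / 6.4 x 10^-4 = 1.56e-11.
[H^+] = sqrt(Ka x [C2H5NH3+]) = sqrt(1.56e-11 x 0.1331) = 1.44e-6 M.
pH = -log(1.44e-6) = 5.84.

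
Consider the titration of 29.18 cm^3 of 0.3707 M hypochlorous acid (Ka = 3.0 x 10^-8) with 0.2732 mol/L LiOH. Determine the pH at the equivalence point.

10.36

n(HClO) = 0.3707 x 0.02918 = 0.01082 mol; V(LiOH) at equivalence = 0.01082/0.2732 = 0.03959 L.
At equivalence all the acid is converted to ClO-; total volume = 0.02918 + 0.03959 = 0.06877 L, so [ClO-] = 0.01082/0.06877 = 0.1573 M.
Kb = Kw/Ka = 1.0e-14 / 3.0 x 10^-8 = 3.33e-7.
[OH^-] = sqrt(Kb x [ClO-]) = sqrt(3.33e-7 x 0.1573) = 0.000229 M.
pOH = 3.64, so pH = 14.00 - 3.64 = 10.36.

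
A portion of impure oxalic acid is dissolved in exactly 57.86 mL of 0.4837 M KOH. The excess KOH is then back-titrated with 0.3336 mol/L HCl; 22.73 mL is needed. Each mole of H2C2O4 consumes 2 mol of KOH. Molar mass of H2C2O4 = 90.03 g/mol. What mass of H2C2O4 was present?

0.918 g

Total n(KOH) added = 0.4837 x 0.05786 = 0.02799 mol.
n(HCl) used = 0.3336 x 0.02273 = 0.007583 mol, which equals the excess n(KOH).
So n(KOH) consumed by the sample = 0.02799 - 0.007583 = 0.02040 mol.
n(H2C2O4) = 0.02040 / 2 = 0.01020 mol.
mass = 0.01020 mol x 90.03 g/mol = 0.918 g.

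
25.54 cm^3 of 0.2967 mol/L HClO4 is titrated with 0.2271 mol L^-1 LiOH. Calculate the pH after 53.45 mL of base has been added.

n(acid) = 0.2967 x 0.02554 = 0.007578 mol; n(LiOH) added = 0.2271 x 0.05345 = 0.01214 mol.
Base is in excess by 0.01214 - 0.007578 = 0.004561 mol in a total volume of 0.07899 L.
[OH^-] = 0.004561/0.07899 = 0.05774 M, so pOH = 1.24 and pH = 14.00 - 1.24 = 12.76.

12.76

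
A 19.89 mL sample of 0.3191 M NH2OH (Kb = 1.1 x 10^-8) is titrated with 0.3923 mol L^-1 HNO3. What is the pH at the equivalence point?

n(NH2OH) = 0.3191 x 0.01989 = 0.006347 mol; V(HNO3) at equivalence = 0.006347/0.3923 = 0.01618 L.
At equivalence the base is fully converted to NH3OH+; total volume = 0.03607 L, so [NH3OH+] = 0.006347/0.03607 = 0.1760 M.
Ka(NH3OH+) = Kw/Kb = 1.0e-14 / 1.1 x 10^-8 = 9.09e-7.
[H^+] = sqrt(Ka x [NH3OH+]) = sqrt(9.09e-7 x 0.1760) = 0.000400 M.
pH = -log(0.000400) = 3.40.

3.40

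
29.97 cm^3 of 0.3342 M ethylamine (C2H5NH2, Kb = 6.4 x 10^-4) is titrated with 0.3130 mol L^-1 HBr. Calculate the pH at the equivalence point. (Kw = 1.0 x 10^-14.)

n(C2H5NH2) = 0.3342 x 0.02997 = 0.01002 mol; V(HBr) at equivalence = 0.01002/0.3130 = 0.03200 L.
At equivalence the base is fully converted to C2H5NH3+; total volume = 0.06197 L, so [C2H5NH3+] = 0.01002/0.06197 = 0.1616 M.
Ka(C2H5NH3+) = Kw/Kb = 1.0e-14 / 6.4 x 10^-4 = 1.56e-11.
[H^+] = sqrt(Ka x [C2H5NH3+]) = sqrt(1.56e-11 x 0.1616) = 1.59e-6 M.
pH = -log(1.59e-6) = 5.80.

5.80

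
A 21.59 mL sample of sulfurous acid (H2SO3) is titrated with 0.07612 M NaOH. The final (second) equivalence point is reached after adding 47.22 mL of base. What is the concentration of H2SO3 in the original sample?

n(NaOH) = 0.07612 x 0.04722 = 0.003594 mol.
At the final (second) equivalence point, 2 mol OH^- react per mol H2SO3, so n(H2SO3) = 0.003594 / 2 = 0.001797 mol.
[H2SO3] = 0.001797 / 0.02159 L = 0.0832 M.

0.0832 M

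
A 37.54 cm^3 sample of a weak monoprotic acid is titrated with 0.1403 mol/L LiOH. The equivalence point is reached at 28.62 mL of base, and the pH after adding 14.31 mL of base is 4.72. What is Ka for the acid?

14.31 mL is half of the equivalence volume, so this is the half-equivalence point where [HA] = [A^-].
At half-equivalence pH = pKa, so pKa = 4.72.
Ka = 10^(-4.72) = 1.9 x 10^-5.

1.9 x 10^-5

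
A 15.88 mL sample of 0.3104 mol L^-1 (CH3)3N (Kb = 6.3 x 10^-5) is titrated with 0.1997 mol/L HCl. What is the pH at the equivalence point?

5.36

n((CH3)3N) = 0.3104 x 0.01588 = 0.004929 mol; V(HCl) at equivalence = 0.004929/0.1997 = 0.02468 L.
At equivalence the base is fully converted to (CH3)3NH+; total volume = 0.04056 L, so [(CH3)3NH+] = 0.004929/0.04056 = 0.1215 M.
Ka((CH3)3NH+) = Kw/Kb = 1.0e-14 / 6.3 x 10^-5 = 1.59e-10.
[H^+] = sqrt(Ka x [(CH3)3NH+]) = sqrt(1.59e-10 x 0.1215) = 4.39e-6 M.
pH = -log(4.39e-6) = 5.36.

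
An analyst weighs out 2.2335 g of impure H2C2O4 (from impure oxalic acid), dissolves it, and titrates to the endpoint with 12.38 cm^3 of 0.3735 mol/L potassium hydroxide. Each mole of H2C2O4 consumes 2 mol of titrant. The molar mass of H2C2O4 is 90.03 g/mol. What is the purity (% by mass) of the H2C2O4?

n(KOH) = 0.3735 x 0.01238 = 0.004624 mol.
n(H2C2O4) = 0.004624 / 2 = 0.002312 mol.
mass of H2C2O4 = 0.002312 x 90.03 = 0.2081 g.
% purity = 0.2081 / 2.2335 x 100 = 9.32%.

9.32%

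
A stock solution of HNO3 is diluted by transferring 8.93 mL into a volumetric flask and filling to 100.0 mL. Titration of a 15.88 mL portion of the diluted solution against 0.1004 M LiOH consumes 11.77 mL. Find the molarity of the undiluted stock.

n(LiOH) = 0.1004 x 0.01177 = 0.001182 mol.
n(HNO3) in the aliquot = 0.001182 mol.
[diluted HNO3] = 0.001182 / 0.01588 = 0.07441 M.
Dilution factor = 100.0/8.930 = 11.20, so [stock] = 0.07441 x 11.20 = 0.833 M.

0.833 M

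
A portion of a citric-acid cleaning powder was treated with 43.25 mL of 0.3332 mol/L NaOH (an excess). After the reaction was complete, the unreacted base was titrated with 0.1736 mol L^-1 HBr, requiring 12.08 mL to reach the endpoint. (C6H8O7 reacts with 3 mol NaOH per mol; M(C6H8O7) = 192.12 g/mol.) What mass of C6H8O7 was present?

0.789 g

Total n(NaOH) added = 0.3332 x 0.04325 = 0.01441 mol.
n(HBr) used = 0.1736 x 0.01208 = 0.002097 mol, which equals the excess n(NaOH).
So n(NaOH) consumed by the sample = 0.01441 - 0.002097 = 0.01231 mol.
n(C6H8O7) = 0.01231 / 3 = 0.004105 mol.
mass = 0.004105 mol x 192.12 g/mol = 0.789 g.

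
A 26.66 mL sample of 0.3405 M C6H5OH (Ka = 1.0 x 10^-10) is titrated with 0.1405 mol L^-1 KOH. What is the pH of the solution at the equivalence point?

n(C6H5OH) = 0.3405 x 0.02666 = 0.009078 mol; V(KOH) at equivalence = 0.009078/0.1405 = 0.06461 L.
At equivalence all the acid is converted to C6H5O-; total volume = 0.02666 + 0.06461 = 0.09127 L, so [C6H5O-] = 0.009078/0.09127 = 0.09946 M.
Kb = Kw/Ka = 1.0e-14 / 1.0 x 10^-10 = 0.000100.
[OH^-] = sqrt(Kb x [C6H5O-]) = sqrt(0.000100 x 0.09946) = 0.00315 M.
pOH = 2.50, so pH = 14.00 - 2.50 = 11.50.

11.50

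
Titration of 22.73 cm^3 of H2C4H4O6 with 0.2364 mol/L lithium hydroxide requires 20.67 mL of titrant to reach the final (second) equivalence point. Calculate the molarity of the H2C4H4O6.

0.107 M

n(LiOH) = 0.2364 x 0.02067 = 0.004886 mol.
At the final (second) equivalence point, 2 mol OH^- react per mol H2C4H4O6, so n(H2C4H4O6) = 0.004886 / 2 = 0.002443 mol.
[H2C4H4O6] = 0.002443 / 0.02273 L = 0.107 M.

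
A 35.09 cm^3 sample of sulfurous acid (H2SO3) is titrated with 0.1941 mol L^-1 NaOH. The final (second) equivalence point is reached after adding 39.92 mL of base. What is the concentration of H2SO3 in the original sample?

n(NaOH) = 0.1941 x 0.03992 = 0.007748 mol.
At the final (second) equivalence point, 2 mol OH^- react per mol H2SO3, so n(H2SO3) = 0.007748 / 2 = 0.003874 mol.
[H2SO3] = 0.003874 / 0.03509 L = 0.110 M.

0.110 M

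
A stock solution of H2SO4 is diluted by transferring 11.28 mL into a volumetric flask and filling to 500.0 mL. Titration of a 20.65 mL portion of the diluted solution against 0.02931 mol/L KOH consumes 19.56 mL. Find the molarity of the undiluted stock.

n(KOH) = 0.02931 x 0.01956 = 0.0005733 mol.
n(H2SO4) in the aliquot = 0.0005733 x 1/2 = 0.0002867 mol.
[diluted H2SO4] = 0.0002867 / 0.02065 = 0.01388 M.
Dilution factor = 500.0/11.28 = 44.33, so [stock] = 0.01388 x 44.33 = 0.615 M.

0.615 M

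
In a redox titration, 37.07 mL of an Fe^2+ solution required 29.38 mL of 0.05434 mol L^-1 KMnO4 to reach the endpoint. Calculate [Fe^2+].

n(KMnO4) = 0.05434 x 0.02938 = 0.001597 mol.
From the balanced equation, 1 mol KMnO4 reacts with 5 mol Fe^2+, so n(Fe^2+) = 0.001597 x 5/1 = 0.007983 mol.
[Fe^2+] = 0.007983 / 0.03707 L = 0.215 M.

0.215 M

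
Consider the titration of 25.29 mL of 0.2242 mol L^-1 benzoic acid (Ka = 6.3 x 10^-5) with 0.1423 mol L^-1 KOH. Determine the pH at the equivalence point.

8.57

n(C6H5COOH) = 0.2242 x 0.02529 = 0.005670 mol; V(KOH) at equivalence = 0.005670/0.1423 = 0.03985 L.
At equivalence all the acid is converted to C6H5COO-; total volume = 0.02529 + 0.03985 = 0.06514 L, so [C6H5COO-] = 0.005670/0.06514 = 0.08705 M.
Kb = Kw/Ka = 1.0e-14 / 6.3 x 10^-5 = 1.59e-10.
[OH^-] = sqrt(Kb x [C6H5COO-]) = sqrt(1.59e-10 x 0.08705) = 3.72e-6 M.
pOH = 5.43, so pH = 14.00 - 5.43 = 8.57.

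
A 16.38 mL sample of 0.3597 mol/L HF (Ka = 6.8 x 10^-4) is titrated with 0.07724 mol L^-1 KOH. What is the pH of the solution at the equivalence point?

7.99

n(HF) = 0.3597 x 0.01638 = 0.005892 mol; V(KOH) at equivalence = 0.005892/0.07724 = 0.07628 L.
At equivalence all the acid is converted to F-; total volume = 0.01638 + 0.07628 = 0.09266 L, so [F-] = 0.005892/0.09266 = 0.06359 M.
Kb = Kw/Ka = 1.0e-14 / 6.8 x 10^-4 = 1.47e-11.
[OH^-] = sqrt(Kb x [F-]) = sqrt(1.47e-11 x 0.06359) = 9.67e-7 M.
pOH = 6.01, so pH = 14.00 - 6.01 = 7.99.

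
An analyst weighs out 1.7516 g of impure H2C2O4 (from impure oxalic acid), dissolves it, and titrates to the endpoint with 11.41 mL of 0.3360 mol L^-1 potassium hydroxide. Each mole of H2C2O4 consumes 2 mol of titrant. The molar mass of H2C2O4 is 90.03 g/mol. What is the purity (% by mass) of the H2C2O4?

n(KOH) = 0.3360 x 0.01141 = 0.003834 mol.
n(H2C2O4) = 0.003834 / 2 = 0.001917 mol.
mass of H2C2O4 = 0.001917 x 90.03 = 0.1726 g.
% purity = 0.1726 / 1.7516 x 100 = 9.85%.

9.85%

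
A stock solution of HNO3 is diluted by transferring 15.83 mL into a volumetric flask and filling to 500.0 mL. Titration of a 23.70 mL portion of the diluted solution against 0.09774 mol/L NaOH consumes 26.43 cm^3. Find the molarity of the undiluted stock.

n(NaOH) = 0.09774 x 0.02643 = 0.002583 mol.
n(HNO3) in the aliquot = 0.002583 mol.
[diluted HNO3] = 0.002583 / 0.02370 = 0.1090 M.
Dilution factor = 500.0/15.83 = 31.59, so [stock] = 0.1090 x 31.59 = 3.44 M.

3.44 M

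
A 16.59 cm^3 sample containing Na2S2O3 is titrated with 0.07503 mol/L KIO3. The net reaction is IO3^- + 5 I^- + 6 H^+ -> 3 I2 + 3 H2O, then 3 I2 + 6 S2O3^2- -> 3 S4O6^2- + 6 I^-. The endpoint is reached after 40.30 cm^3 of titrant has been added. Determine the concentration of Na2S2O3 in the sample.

1.09 M

n(KIO3) = 0.07503 x 0.04030 = 0.003024 mol.
From the balanced equation, 1 mol KIO3 reacts with 6 mol Na2S2O3, so n(Na2S2O3) = 0.003024 x 6/1 = 0.01814 mol.
[Na2S2O3] = 0.01814 / 0.01659 L = 1.09 M.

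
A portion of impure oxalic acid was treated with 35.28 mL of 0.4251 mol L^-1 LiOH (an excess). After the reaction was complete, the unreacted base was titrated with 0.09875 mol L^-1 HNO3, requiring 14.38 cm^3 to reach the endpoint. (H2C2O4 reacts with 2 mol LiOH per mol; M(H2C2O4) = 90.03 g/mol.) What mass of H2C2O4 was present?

Total n(LiOH) added = 0.4251 x 0.03528 = 0.01500 mol.
n(HNO3) used = 0.09875 x 0.01438 = 0.001420 mol, which equals the excess n(LiOH).
So n(LiOH) consumed by the sample = 0.01500 - 0.001420 = 0.01358 mol.
n(H2C2O4) = 0.01358 / 2 = 0.006789 mol.
mass = 0.006789 mol x 90.03 g/mol = 0.611 g.

0.611 g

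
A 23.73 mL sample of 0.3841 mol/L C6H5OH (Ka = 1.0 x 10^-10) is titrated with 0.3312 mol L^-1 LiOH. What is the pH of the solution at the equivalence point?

n(C6H5OH) = 0.3841 x 0.02373 = 0.009115 mol; V(LiOH) at equivalence = 0.009115/0.3312 = 0.02752 L.
At equivalence all the acid is converted to C6H5O-; total volume = 0.02373 + 0.02752 = 0.05125 L, so [C6H5O-] = 0.009115/0.05125 = 0.1778 M.
Kb = Kw/Ka = 1.0e-14 / 1.0 x 10^-10 = 0.000100.
[OH^-] = sqrt(Kb x [C6H5O-]) = sqrt(0.000100 x 0.1778) = 0.00422 M.
pOH = 2.37, so pH = 14.00 - 2.37 = 11.63.

11.63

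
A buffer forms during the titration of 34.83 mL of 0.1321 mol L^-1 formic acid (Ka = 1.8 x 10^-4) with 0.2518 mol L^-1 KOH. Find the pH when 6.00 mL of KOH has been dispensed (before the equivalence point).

3.43

Initial n(HCOOH) = 0.1321 x 0.03483 = 0.004601 mol.
n(KOH) added = 0.2518 x 0.006000 = 0.001511 mol, converting that many moles of HCOOH to HCOO-.
Remaining n(HCOOH) = 0.003090 mol; n(HCOO-) = 0.001511 mol.
By Henderson-Hasselbalch, pH = pKa + log([A^-]/[HA]) = 3.74 + log(0.001511/0.003090) = 3.74 + (-0.31) = 3.43.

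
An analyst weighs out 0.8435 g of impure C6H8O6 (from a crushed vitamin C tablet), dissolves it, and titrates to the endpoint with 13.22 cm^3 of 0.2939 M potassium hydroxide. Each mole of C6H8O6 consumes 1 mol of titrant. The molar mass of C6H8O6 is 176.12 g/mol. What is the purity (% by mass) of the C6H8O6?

81.1%

n(KOH) = 0.2939 x 0.01322 = 0.003885 mol.
n(C6H8O6) = 0.003885 / 1 = 0.003885 mol.
mass of C6H8O6 = 0.003885 x 176.12 = 0.6843 g.
% purity = 0.6843 / 0.8435 x 100 = 81.1%.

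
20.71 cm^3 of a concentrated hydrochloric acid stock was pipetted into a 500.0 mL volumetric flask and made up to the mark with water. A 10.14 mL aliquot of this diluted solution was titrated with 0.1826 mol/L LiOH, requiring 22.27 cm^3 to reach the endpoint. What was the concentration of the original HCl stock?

n(LiOH) = 0.1826 x 0.02227 = 0.004067 mol.
n(HCl) in the aliquot = 0.004067 mol.
[diluted HCl] = 0.004067 / 0.01014 = 0.4010 M.
Dilution factor = 500.0/20.71 = 24.14, so [stock] = 0.4010 x 24.14 = 9.68 M.

9.68 M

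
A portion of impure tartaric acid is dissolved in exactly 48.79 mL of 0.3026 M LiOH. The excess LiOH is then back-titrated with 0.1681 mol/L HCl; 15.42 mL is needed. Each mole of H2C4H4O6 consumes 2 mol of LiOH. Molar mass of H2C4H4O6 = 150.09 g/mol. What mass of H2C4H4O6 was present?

Total n(LiOH) added = 0.3026 x 0.04879 = 0.01476 mol.
n(HCl) used = 0.1681 x 0.01542 = 0.002592 mol, which equals the excess n(LiOH).
So n(LiOH) consumed by the sample = 0.01476 - 0.002592 = 0.01217 mol.
n(H2C4H4O6) = 0.01217 / 2 = 0.006086 mol.
mass = 0.006086 mol x 150.09 g/mol = 0.913 g.

0.913 g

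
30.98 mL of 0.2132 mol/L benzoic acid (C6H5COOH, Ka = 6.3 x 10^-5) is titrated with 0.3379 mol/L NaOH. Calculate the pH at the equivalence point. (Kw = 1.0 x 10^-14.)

8.66

n(C6H5COOH) = 0.2132 x 0.03098 = 0.006605 mol; V(NaOH) at equivalence = 0.006605/0.3379 = 0.01955 L.
At equivalence all the acid is converted to C6H5COO-; total volume = 0.03098 + 0.01955 = 0.05053 L, so [C6H5COO-] = 0.006605/0.05053 = 0.1307 M.
Kb = Kw/Ka = 1.0e-14 / 6.3 x 10^-5 = 1.59e-10.
[OH^-] = sqrt(Kb x [C6H5COO-]) = sqrt(1.59e-10 x 0.1307) = 4.56e-6 M.
pOH = 5.34, so pH = 14.00 - 5.34 = 8.66.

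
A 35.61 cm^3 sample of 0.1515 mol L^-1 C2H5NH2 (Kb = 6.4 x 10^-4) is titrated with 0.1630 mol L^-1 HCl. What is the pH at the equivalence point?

5.96

n(C2H5NH2) = 0.1515 x 0.03561 = 0.005395 mol; V(HCl) at equivalence = 0.005395/0.1630 = 0.03310 L.
At equivalence the base is fully converted to C2H5NH3+; total volume = 0.06871 L, so [C2H5NH3+] = 0.005395/0.06871 = 0.07852 M.
Ka(C2H5NH3+) = Kw/Kb = 1.0e-14 / 6.4 x 10^-4 = 1.56e-11.
[H^+] = sqrt(Ka x [C2H5NH3+]) = sqrt(1.56e-11 x 0.07852) = 1.11e-6 M.
pH = -log(1.11e-6) = 5.96.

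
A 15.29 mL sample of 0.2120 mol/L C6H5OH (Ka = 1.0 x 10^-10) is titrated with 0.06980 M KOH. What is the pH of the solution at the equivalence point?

11.36

n(C6H5OH) = 0.2120 x 0.01529 = 0.003241 mol; V(KOH) at equivalence = 0.003241/0.06980 = 0.04644 L.
At equivalence all the acid is converted to C6H5O-; total volume = 0.01529 + 0.04644 = 0.06173 L, so [C6H5O-] = 0.003241/0.06173 = 0.05251 M.
Kb = Kw/Ka = 1.0e-14 / 1.0 x 10^-10 = 0.000100.
[OH^-] = sqrt(Kb x [C6H5O-]) = sqrt(0.000100 x 0.05251) = 0.00229 M.
pOH = 2.64, so pH = 14.00 - 2.64 = 11.36.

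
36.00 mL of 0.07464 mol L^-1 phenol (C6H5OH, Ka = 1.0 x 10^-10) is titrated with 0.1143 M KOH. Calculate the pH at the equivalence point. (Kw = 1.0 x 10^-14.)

n(C6H5OH) = 0.07464 x 0.03600 = 0.002687 mol; V(KOH) at equivalence = 0.002687/0.1143 = 0.02351 L.
At equivalence all the acid is converted to C6H5O-; total volume = 0.03600 + 0.02351 = 0.05951 L, so [C6H5O-] = 0.002687/0.05951 = 0.04515 M.
Kb = Kw/Ka = 1.0e-14 / 1.0 x 10^-10 = 0.000100.
[OH^-] = sqrt(Kb x [C6H5O-]) = sqrt(0.000100 x 0.04515) = 0.00212 M.
pOH = 2.67, so pH = 14.00 - 2.67 = 11.33.

11.33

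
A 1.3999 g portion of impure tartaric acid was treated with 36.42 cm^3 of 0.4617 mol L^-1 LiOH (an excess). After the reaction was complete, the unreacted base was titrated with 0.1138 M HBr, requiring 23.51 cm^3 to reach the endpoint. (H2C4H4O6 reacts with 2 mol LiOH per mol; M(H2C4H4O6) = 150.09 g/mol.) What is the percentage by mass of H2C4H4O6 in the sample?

75.8%

Total n(LiOH) added = 0.4617 x 0.03642 = 0.01682 mol.
n(HBr) used = 0.1138 x 0.02351 = 0.002675 mol, which equals the excess n(LiOH).
So n(LiOH) consumed by the sample = 0.01682 - 0.002675 = 0.01414 mol.
n(H2C4H4O6) = 0.01414 / 2 = 0.007070 mol.
mass H2C4H4O6 = 0.007070 x 150.09 = 1.061 g, so %H2C4H4O6 = 1.061/1.3999 x 100 = 75.8%.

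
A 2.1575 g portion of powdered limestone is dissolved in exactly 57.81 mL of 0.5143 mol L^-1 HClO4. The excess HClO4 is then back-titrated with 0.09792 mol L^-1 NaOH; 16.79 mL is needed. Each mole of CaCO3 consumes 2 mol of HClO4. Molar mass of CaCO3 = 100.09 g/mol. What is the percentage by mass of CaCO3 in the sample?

Total n(HClO4) added = 0.5143 x 0.05781 = 0.02973 mol.
n(NaOH) used = 0.09792 x 0.01679 = 0.001644 mol, which equals the excess n(HClO4).
So n(HClO4) consumed by the sample = 0.02973 - 0.001644 = 0.02809 mol.
n(CaCO3) = 0.02809 / 2 = 0.01404 mol.
mass CaCO3 = 0.01404 x 100.09 = 1.406 g, so %CaCO3 = 1.406/2.1575 x 100 = 65.2%.

65.2%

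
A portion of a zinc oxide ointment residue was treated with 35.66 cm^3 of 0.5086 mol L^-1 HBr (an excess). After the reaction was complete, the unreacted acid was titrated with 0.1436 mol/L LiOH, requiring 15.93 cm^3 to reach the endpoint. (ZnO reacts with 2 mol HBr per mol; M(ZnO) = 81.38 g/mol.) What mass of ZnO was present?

Total n(HBr) added = 0.5086 x 0.03566 = 0.01814 mol.
n(LiOH) used = 0.1436 x 0.01593 = 0.002288 mol, which equals the excess n(HBr).
So n(HBr) consumed by the sample = 0.01814 - 0.002288 = 0.01585 mol.
n(ZnO) = 0.01585 / 2 = 0.007925 mol.
mass = 0.007925 mol x 81.38 g/mol = 0.645 g.

0.645 g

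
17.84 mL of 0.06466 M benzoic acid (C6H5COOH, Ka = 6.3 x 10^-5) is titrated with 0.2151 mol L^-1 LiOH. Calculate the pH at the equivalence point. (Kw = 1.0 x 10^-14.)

n(C6H5COOH) = 0.06466 x 0.01784 = 0.001154 mol; V(LiOH) at equivalence = 0.001154/0.2151 = 0.005363 L.
At equivalence all the acid is converted to C6H5COO-; total volume = 0.01784 + 0.005363 = 0.02320 L, so [C6H5COO-] = 0.001154/0.02320 = 0.04972 M.
Kb = Kw/Ka = 1.0e-14 / 6.3 x 10^-5 = 1.59e-10.
[OH^-] = sqrt(Kb x [C6H5COO-]) = sqrt(1.59e-10 x 0.04972) = 2.81e-6 M.
pOH = 5.55, so pH = 14.00 - 5.55 = 8.45.

8.45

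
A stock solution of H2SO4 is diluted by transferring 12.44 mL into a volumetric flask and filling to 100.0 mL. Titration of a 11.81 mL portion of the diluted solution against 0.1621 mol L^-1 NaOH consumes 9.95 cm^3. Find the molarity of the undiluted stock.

0.549 M

n(NaOH) = 0.1621 x 0.009950 = 0.001613 mol.
n(H2SO4) in the aliquot = 0.001613 x 1/2 = 0.0008064 mol.
[diluted H2SO4] = 0.0008064 / 0.01181 = 0.06829 M.
Dilution factor = 100.0/12.44 = 8.039, so [stock] = 0.06829 x 8.039 = 0.549 M.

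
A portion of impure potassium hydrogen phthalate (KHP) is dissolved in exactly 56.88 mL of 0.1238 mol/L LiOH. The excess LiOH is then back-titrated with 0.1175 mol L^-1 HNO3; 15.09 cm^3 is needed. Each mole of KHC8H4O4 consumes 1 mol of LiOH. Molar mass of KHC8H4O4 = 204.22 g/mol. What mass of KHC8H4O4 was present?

1.08 g

Total n(LiOH) added = 0.1238 x 0.05688 = 0.007042 mol.
n(HNO3) used = 0.1175 x 0.01509 = 0.001773 mol, which equals the excess n(LiOH).
So n(LiOH) consumed by the sample = 0.007042 - 0.001773 = 0.005269 mol.
n(KHC8H4O4) = 0.005269 / 1 = 0.005269 mol.
mass = 0.005269 mol x 204.22 g/mol = 1.08 g.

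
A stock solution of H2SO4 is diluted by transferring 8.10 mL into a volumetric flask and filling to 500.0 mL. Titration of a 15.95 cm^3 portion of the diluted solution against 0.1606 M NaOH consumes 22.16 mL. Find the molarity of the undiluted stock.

6.89 M

n(NaOH) = 0.1606 x 0.02216 = 0.003559 mol.
n(H2SO4) in the aliquot = 0.003559 x 1/2 = 0.001779 mol.
[diluted H2SO4] = 0.001779 / 0.01595 = 0.1116 M.
Dilution factor = 500.0/8.100 = 61.73, so [stock] = 0.1116 x 61.73 = 6.89 M.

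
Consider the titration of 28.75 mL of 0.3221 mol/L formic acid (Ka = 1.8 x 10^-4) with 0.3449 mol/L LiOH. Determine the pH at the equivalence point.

8.48

n(HCOOH) = 0.3221 x 0.02875 = 0.009260 mol; V(LiOH) at equivalence = 0.009260/0.3449 = 0.02685 L.
At equivalence all the acid is converted to HCOO-; total volume = 0.02875 + 0.02685 = 0.05560 L, so [HCOO-] = 0.009260/0.05560 = 0.1666 M.
Kb = Kw/Ka = 1.0e-14 / 1.8 x 10^-4 = 5.56e-11.
[OH^-] = sqrt(Kb x [HCOO-]) = sqrt(5.56e-11 x 0.1666) = 3.04e-6 M.
pOH = 5.52, so pH = 14.00 - 5.52 = 8.48.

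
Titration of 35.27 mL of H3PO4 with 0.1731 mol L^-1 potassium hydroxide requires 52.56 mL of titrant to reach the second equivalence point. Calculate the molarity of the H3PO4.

n(KOH) = 0.1731 x 0.05256 = 0.009098 mol.
At the second equivalence point, 2 mol OH^- react per mol H3PO4, so n(H3PO4) = 0.009098 / 2 = 0.004549 mol.
[H3PO4] = 0.004549 / 0.03527 L = 0.129 M.

0.129 M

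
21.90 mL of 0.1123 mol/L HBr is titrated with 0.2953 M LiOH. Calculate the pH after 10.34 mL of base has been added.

n(acid) = 0.1123 x 0.02190 = 0.002459 mol; n(LiOH) added = 0.2953 x 0.01034 = 0.003053 mol.
Base is in excess by 0.003053 - 0.002459 = 0.0005940 mol in a total volume of 0.03224 L.
[OH^-] = 0.0005940/0.03224 = 0.01843 M, so pOH = 1.73 and pH = 14.00 - 1.73 = 12.27.

12.27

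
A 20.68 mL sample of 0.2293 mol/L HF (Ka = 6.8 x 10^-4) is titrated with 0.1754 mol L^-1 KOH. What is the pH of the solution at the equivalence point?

8.08

n(HF) = 0.2293 x 0.02068 = 0.004742 mol; V(KOH) at equivalence = 0.004742/0.1754 = 0.02703 L.
At equivalence all the acid is converted to F-; total volume = 0.02068 + 0.02703 = 0.04771 L, so [F-] = 0.004742/0.04771 = 0.09938 M.
Kb = Kw/Ka = 1.0e-14 / 6.8 x 10^-4 = 1.47e-11.
[OH^-] = sqrt(Kb x [F-]) = sqrt(1.47e-11 x 0.09938) = 1.21e-6 M.
pOH = 5.92, so pH = 14.00 - 5.92 = 8.08.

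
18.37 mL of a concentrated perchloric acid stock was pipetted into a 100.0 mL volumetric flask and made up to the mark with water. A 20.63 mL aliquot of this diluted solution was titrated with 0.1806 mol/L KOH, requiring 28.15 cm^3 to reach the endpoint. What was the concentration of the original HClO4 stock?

n(KOH) = 0.1806 x 0.02815 = 0.005084 mol.
n(HClO4) in the aliquot = 0.005084 mol.
[diluted HClO4] = 0.005084 / 0.02063 = 0.2464 M.
Dilution factor = 100.0/18.37 = 5.444, so [stock] = 0.2464 x 5.444 = 1.34 M.

1.34 M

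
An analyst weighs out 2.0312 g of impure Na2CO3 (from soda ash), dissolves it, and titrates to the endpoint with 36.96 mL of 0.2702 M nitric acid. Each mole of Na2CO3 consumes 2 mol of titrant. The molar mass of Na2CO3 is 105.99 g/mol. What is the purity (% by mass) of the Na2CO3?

n(HNO3) = 0.2702 x 0.03696 = 0.009987 mol.
n(Na2CO3) = 0.009987 / 2 = 0.004993 mol.
mass of Na2CO3 = 0.004993 x 105.99 = 0.5292 g.
% purity = 0.5292 / 2.0312 x 100 = 26.1%.

26.1%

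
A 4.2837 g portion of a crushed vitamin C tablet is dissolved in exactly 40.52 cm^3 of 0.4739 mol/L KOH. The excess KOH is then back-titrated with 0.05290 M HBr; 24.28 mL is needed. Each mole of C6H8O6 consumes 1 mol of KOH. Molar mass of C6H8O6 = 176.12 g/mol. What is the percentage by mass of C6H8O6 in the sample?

73.7%

Total n(KOH) added = 0.4739 x 0.04052 = 0.01920 mol.
n(HBr) used = 0.05290 x 0.02428 = 0.001284 mol, which equals the excess n(KOH).
So n(KOH) consumed by the sample = 0.01920 - 0.001284 = 0.01792 mol.
n(C6H8O6) = 0.01792 / 1 = 0.01792 mol.
mass C6H8O6 = 0.01792 x 176.12 = 3.156 g, so %C6H8O6 = 3.156/4.2837 x 100 = 73.7%.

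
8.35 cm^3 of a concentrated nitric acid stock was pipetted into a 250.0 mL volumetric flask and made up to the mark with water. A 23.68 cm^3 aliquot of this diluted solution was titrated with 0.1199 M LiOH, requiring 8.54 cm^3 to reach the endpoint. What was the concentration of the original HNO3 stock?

n(LiOH) = 0.1199 x 0.008540 = 0.001024 mol.
n(HNO3) in the aliquot = 0.001024 mol.
[diluted HNO3] = 0.001024 / 0.02368 = 0.04324 M.
Dilution factor = 250.0/8.350 = 29.94, so [stock] = 0.04324 x 29.94 = 1.29 M.

1.29 M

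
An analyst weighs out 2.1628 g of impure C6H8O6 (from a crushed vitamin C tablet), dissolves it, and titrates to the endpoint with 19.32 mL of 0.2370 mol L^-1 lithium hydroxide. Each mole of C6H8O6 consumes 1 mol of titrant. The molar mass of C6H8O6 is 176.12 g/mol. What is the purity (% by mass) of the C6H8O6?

37.3%

n(LiOH) = 0.2370 x 0.01932 = 0.004579 mol.
n(C6H8O6) = 0.004579 / 1 = 0.004579 mol.
mass of C6H8O6 = 0.004579 x 176.12 = 0.8064 g.
% purity = 0.8064 / 2.1628 x 100 = 37.3%.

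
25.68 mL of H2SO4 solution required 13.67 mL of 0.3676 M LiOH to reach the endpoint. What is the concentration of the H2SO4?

0.0978 M

n(LiOH) delivered = 0.3676 x 0.01367 = 0.005025 mol.
The reaction is 1 H2SO4 + 2 LiOH, so n(H2SO4) = 0.005025 x 1/2 = 0.002513 mol.
[H2SO4] = 0.002513 mol / 0.02568 L = 0.0978 M.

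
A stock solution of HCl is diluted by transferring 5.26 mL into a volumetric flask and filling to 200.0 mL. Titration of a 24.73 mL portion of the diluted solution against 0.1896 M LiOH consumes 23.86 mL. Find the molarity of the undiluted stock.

6.96 M

n(LiOH) = 0.1896 x 0.02386 = 0.004524 mol.
n(HCl) in the aliquot = 0.004524 mol.
[diluted HCl] = 0.004524 / 0.02473 = 0.1829 M.
Dilution factor = 200.0/5.260 = 38.02, so [stock] = 0.1829 x 38.02 = 6.96 M.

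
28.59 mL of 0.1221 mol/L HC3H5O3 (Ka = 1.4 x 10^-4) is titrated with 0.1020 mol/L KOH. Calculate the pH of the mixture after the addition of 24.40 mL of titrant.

4.25

Initial n(HC3H5O3) = 0.1221 x 0.02859 = 0.003491 mol.
n(KOH) added = 0.1020 x 0.02440 = 0.002489 mol, converting that many moles of HC3H5O3 to C3H5O3-.
Remaining n(HC3H5O3) = 0.001002 mol; n(C3H5O3-) = 0.002489 mol.
By Henderson-Hasselbalch, pH = pKa + log([A^-]/[HA]) = 3.85 + log(0.002489/0.001002) = 3.85 + (+0.40) = 4.25.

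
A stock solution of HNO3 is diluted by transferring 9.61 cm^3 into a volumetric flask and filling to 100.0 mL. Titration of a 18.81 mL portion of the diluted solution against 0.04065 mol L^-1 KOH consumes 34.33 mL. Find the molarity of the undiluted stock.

n(KOH) = 0.04065 x 0.03433 = 0.001396 mol.
n(HNO3) in the aliquot = 0.001396 mol.
[diluted HNO3] = 0.001396 / 0.01881 = 0.07419 M.
Dilution factor = 100.0/9.610 = 10.41, so [stock] = 0.07419 x 10.41 = 0.772 M.

0.772 M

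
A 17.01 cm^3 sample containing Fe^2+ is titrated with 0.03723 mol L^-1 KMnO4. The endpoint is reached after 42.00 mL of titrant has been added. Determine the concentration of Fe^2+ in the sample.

0.460 M

n(KMnO4) = 0.03723 x 0.04200 = 0.001564 mol.
From the balanced equation, 1 mol KMnO4 reacts with 5 mol Fe^2+, so n(Fe^2+) = 0.001564 x 5/1 = 0.007818 mol.
[Fe^2+] = 0.007818 / 0.01701 L = 0.460 M.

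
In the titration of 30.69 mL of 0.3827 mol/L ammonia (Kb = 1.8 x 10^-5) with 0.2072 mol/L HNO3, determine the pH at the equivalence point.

n(NH3) = 0.3827 x 0.03069 = 0.01175 mol; V(HNO3) at equivalence = 0.01175/0.2072 = 0.05668 L.
At equivalence the base is fully converted to NH4+; total volume = 0.08737 L, so [NH4+] = 0.01175/0.08737 = 0.1344 M.
Ka(NH4+) = Kw/Kb = 1.0e-14 / 1.8 x 10^-5 = 5.56e-10.
[H^+] = sqrt(Ka x [NH4+]) = sqrt(5.56e-10 x 0.1344) = 8.64e-6 M.
pH = -log(8.64e-6) = 5.06.

5.06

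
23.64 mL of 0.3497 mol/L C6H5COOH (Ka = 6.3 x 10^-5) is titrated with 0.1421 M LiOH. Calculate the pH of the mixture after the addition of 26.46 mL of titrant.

Initial n(C6H5COOH) = 0.3497 x 0.02364 = 0.008267 mol.
n(LiOH) added = 0.1421 x 0.02646 = 0.003760 mol, converting that many moles of C6H5COOH to C6H5COO-.
Remaining n(C6H5COOH) = 0.004507 mol; n(C6H5COO-) = 0.003760 mol.
By Henderson-Hasselbalch, pH = pKa + log([A^-]/[HA]) = 4.20 + log(0.003760/0.004507) = 4.20 + (-0.08) = 4.12.

4.12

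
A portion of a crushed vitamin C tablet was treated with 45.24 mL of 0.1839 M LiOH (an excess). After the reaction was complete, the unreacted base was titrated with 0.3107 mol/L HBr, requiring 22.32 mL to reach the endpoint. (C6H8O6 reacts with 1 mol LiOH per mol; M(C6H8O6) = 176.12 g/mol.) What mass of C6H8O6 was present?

Total n(LiOH) added = 0.1839 x 0.04524 = 0.008320 mol.
n(HBr) used = 0.3107 x 0.02232 = 0.006935 mol, which equals the excess n(LiOH).
So n(LiOH) consumed by the sample = 0.008320 - 0.006935 = 0.001385 mol.
n(C6H8O6) = 0.001385 / 1 = 0.001385 mol.
mass = 0.001385 mol x 176.12 g/mol = 0.244 g.

0.244 g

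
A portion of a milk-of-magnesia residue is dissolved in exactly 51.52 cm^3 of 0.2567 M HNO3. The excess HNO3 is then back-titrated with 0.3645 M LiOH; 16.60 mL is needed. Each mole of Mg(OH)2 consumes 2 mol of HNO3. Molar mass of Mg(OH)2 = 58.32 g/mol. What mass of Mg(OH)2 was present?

0.209 g

Total n(HNO3) added = 0.2567 x 0.05152 = 0.01323 mol.
n(LiOH) used = 0.3645 x 0.01660 = 0.006051 mol, which equals the excess n(HNO3).
So n(HNO3) consumed by the sample = 0.01323 - 0.006051 = 0.007174 mol.
n(Mg(OH)2) = 0.007174 / 2 = 0.003587 mol.
mass = 0.003587 mol x 58.32 g/mol = 0.209 g.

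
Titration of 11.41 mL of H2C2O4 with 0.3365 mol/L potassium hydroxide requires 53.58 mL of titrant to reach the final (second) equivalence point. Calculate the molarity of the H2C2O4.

n(KOH) = 0.3365 x 0.05358 = 0.01803 mol.
At the final (second) equivalence point, 2 mol OH^- react per mol H2C2O4, so n(H2C2O4) = 0.01803 / 2 = 0.009015 mol.
[H2C2O4] = 0.009015 / 0.01141 L = 0.790 M.

0.790 M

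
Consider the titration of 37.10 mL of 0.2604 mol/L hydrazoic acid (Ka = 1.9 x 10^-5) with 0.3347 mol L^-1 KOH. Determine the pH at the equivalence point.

8.94

n(HN3) = 0.2604 x 0.03710 = 0.009661 mol; V(KOH) at equivalence = 0.009661/0.3347 = 0.02886 L.
At equivalence all the acid is converted to N3-; total volume = 0.03710 + 0.02886 = 0.06596 L, so [N3-] = 0.009661/0.06596 = 0.1465 M.
Kb = Kw/Ka = 1.0e-14 / 1.9 x 10^-5 = 5.26e-10.
[OH^-] = sqrt(Kb x [N3-]) = sqrt(5.26e-10 x 0.1465) = 8.78e-6 M.
pOH = 5.06, so pH = 14.00 - 5.06 = 8.94.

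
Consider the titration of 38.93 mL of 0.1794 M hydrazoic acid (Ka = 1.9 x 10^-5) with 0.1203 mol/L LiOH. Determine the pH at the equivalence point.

n(HN3) = 0.1794 x 0.03893 = 0.006984 mol; V(LiOH) at equivalence = 0.006984/0.1203 = 0.05806 L.
At equivalence all the acid is converted to N3-; total volume = 0.03893 + 0.05806 = 0.09699 L, so [N3-] = 0.006984/0.09699 = 0.07201 M.
Kb = Kw/Ka = 1.0e-14 / 1.9 x 10^-5 = 5.26e-10.
[OH^-] = sqrt(Kb x [N3-]) = sqrt(5.26e-10 x 0.07201) = 6.16e-6 M.
pOH = 5.21, so pH = 14.00 - 5.21 = 8.79.

8.79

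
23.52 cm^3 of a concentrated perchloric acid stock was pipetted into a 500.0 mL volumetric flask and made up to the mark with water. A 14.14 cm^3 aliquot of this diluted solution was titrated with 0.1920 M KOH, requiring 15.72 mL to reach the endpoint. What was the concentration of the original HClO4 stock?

n(KOH) = 0.1920 x 0.01572 = 0.003018 mol.
n(HClO4) in the aliquot = 0.003018 mol.
[diluted HClO4] = 0.003018 / 0.01414 = 0.2135 M.
Dilution factor = 500.0/23.52 = 21.26, so [stock] = 0.2135 x 21.26 = 4.54 M.

4.54 M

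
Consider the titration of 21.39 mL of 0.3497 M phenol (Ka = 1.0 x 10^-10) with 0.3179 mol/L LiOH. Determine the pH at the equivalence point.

n(C6H5OH) = 0.3497 x 0.02139 = 0.007480 mol; V(LiOH) at equivalence = 0.007480/0.3179 = 0.02353 L.
At equivalence all the acid is converted to C6H5O-; total volume = 0.02139 + 0.02353 = 0.04492 L, so [C6H5O-] = 0.007480/0.04492 = 0.1665 M.
Kb = Kw/Ka = 1.0e-14 / 1.0 x 10^-10 = 0.000100.
[OH^-] = sqrt(Kb x [C6H5O-]) = sqrt(0.000100 x 0.1665) = 0.00408 M.
pOH = 2.39, so pH = 14.00 - 2.39 = 11.61.

11.61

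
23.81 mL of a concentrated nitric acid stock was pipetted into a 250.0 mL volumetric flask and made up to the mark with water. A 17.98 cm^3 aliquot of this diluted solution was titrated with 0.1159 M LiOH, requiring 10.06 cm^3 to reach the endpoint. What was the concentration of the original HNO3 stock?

0.681 M

n(LiOH) = 0.1159 x 0.01006 = 0.001166 mol.
n(HNO3) in the aliquot = 0.001166 mol.
[diluted HNO3] = 0.001166 / 0.01798 = 0.06485 M.
Dilution factor = 250.0/23.81 = 10.50, so [stock] = 0.06485 x 10.50 = 0.681 M.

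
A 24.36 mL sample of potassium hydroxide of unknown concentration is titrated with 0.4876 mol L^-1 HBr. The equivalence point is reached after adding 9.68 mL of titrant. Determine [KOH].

n(HBr) delivered = 0.4876 x 0.009680 = 0.004720 mol.
For a 1:1 reaction, n(KOH) = 0.004720 mol.
[KOH] = 0.004720 mol / 0.02436 L = 0.194 M.

0.194 M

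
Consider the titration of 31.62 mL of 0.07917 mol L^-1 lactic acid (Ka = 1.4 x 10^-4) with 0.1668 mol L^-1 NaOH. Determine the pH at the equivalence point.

n(HC3H5O3) = 0.07917 x 0.03162 = 0.002503 mol; V(NaOH) at equivalence = 0.002503/0.1668 = 0.01501 L.
At equivalence all the acid is converted to C3H5O3-; total volume = 0.03162 + 0.01501 = 0.04663 L, so [C3H5O3-] = 0.002503/0.04663 = 0.05369 M.
Kb = Kw/Ka = 1.0e-14 / 1.4 x 10^-4 = 7.14e-11.
[OH^-] = sqrt(Kb x [C3H5O3-]) = sqrt(7.14e-11 x 0.05369) = 1.96e-6 M.
pOH = 5.71, so pH = 14.00 - 5.71 = 8.29.

8.29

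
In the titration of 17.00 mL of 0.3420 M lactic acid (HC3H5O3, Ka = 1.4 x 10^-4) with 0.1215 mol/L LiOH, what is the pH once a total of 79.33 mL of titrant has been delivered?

12.60

n(acid) = 0.3420 x 0.01700 = 0.005814 mol; n(LiOH) added = 0.1215 x 0.07933 = 0.009639 mol.
Base is in excess by 0.009639 - 0.005814 = 0.003825 mol in a total volume of 0.09633 L.
[OH^-] = 0.003825/0.09633 = 0.03970 M, so pOH = 1.40 and pH = 14.00 - 1.40 = 12.60.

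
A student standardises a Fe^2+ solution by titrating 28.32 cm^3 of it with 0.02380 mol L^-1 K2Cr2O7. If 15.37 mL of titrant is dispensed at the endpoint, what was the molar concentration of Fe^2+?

n(K2Cr2O7) = 0.02380 x 0.01537 = 0.0003658 mol.
From the balanced equation, 1 mol K2Cr2O7 reacts with 6 mol Fe^2+, so n(Fe^2+) = 0.0003658 x 6/1 = 0.002195 mol.
[Fe^2+] = 0.002195 / 0.02832 L = 0.0775 M.

0.0775 M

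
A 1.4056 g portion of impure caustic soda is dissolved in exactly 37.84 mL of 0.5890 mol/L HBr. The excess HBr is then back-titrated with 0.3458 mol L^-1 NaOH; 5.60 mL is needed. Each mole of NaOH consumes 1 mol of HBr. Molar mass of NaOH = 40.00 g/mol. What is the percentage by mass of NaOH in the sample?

57.9%

Total n(HBr) added = 0.5890 x 0.03784 = 0.02229 mol.
n(NaOH) used = 0.3458 x 0.005600 = 0.001936 mol, which equals the excess n(HBr).
So n(HBr) consumed by the sample = 0.02229 - 0.001936 = 0.02035 mol.
n(NaOH) = 0.02035 / 1 = 0.02035 mol.
mass NaOH = 0.02035 x 40.00 = 0.8141 g, so %NaOH = 0.8141/1.4056 x 100 = 57.9%.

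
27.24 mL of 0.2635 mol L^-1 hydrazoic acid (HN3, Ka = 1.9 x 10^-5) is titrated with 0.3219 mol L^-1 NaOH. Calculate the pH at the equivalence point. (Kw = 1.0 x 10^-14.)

n(HN3) = 0.2635 x 0.02724 = 0.007178 mol; V(NaOH) at equivalence = 0.007178/0.3219 = 0.02230 L.
At equivalence all the acid is converted to N3-; total volume = 0.02724 + 0.02230 = 0.04954 L, so [N3-] = 0.007178/0.04954 = 0.1449 M.
Kb = Kw/Ka = 1.0e-14 / 1.9 x 10^-5 = 5.26e-10.
[OH^-] = sqrt(Kb x [N3-]) = sqrt(5.26e-10 x 0.1449) = 8.73e-6 M.
pOH = 5.06, so pH = 14.00 - 5.06 = 8.94.

8.94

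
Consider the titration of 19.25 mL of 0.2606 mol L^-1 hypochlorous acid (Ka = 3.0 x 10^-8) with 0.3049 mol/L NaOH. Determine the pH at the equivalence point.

n(HClO) = 0.2606 x 0.01925 = 0.005017 mol; V(NaOH) at equivalence = 0.005017/0.3049 = 0.01645 L.
At equivalence all the acid is converted to ClO-; total volume = 0.01925 + 0.01645 = 0.03570 L, so [ClO-] = 0.005017/0.03570 = 0.1405 M.
Kb = Kw/Ka = 1.0e-14 / 3.0 x 10^-8 = 3.33e-7.
[OH^-] = sqrt(Kb x [ClO-]) = sqrt(3.33e-7 x 0.1405) = 0.000216 M.
pOH = 3.66, so pH = 14.00 - 3.66 = 10.34.

10.34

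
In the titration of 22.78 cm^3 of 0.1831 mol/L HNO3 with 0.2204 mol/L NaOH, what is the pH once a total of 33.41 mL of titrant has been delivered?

n(acid) = 0.1831 x 0.02278 = 0.004171 mol; n(NaOH) added = 0.2204 x 0.03341 = 0.007364 mol.
Base is in excess by 0.007364 - 0.004171 = 0.003193 mol in a total volume of 0.05619 L.
[OH^-] = 0.003193/0.05619 = 0.05682 M, so pOH = 1.25 and pH = 14.00 - 1.25 = 12.75.

12.75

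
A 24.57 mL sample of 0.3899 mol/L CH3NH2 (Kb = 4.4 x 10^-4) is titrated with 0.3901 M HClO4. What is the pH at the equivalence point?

n(CH3NH2) = 0.3899 x 0.02457 = 0.009580 mol; V(HClO4) at equivalence = 0.009580/0.3901 = 0.02456 L.
At equivalence the base is fully converted to CH3NH3+; total volume = 0.04913 L, so [CH3NH3+] = 0.009580/0.04913 = 0.1950 M.
Ka(CH3NH3+) = Kw/Kb = 1.0e-14 / 4.4 x 10^-4 = 2.27e-11.
[H^+] = sqrt(Ka x [CH3NH3+]) = sqrt(2.27e-11 x 0.1950) = 2.11e-6 M.
pH = -log(2.11e-6) = 5.68.

5.68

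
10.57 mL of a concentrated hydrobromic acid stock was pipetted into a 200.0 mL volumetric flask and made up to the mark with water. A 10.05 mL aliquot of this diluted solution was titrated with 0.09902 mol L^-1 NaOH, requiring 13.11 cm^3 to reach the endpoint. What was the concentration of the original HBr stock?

2.44 M

n(NaOH) = 0.09902 x 0.01311 = 0.001298 mol.
n(HBr) in the aliquot = 0.001298 mol.
[diluted HBr] = 0.001298 / 0.01005 = 0.1292 M.
Dilution factor = 200.0/10.57 = 18.92, so [stock] = 0.1292 x 18.92 = 2.44 M.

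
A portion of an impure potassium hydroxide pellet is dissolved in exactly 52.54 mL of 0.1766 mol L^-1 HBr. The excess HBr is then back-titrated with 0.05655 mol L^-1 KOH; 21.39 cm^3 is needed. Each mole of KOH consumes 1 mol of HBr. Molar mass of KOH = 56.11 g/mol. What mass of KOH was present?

Total n(HBr) added = 0.1766 x 0.05254 = 0.009279 mol.
n(KOH) used = 0.05655 x 0.02139 = 0.001210 mol, which equals the excess n(HBr).
So n(HBr) consumed by the sample = 0.009279 - 0.001210 = 0.008069 mol.
n(KOH) = 0.008069 / 1 = 0.008069 mol.
mass = 0.008069 mol x 56.11 g/mol = 0.453 g.

0.453 g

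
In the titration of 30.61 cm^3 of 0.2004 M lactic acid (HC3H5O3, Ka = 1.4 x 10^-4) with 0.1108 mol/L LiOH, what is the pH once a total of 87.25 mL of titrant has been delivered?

12.48

n(acid) = 0.2004 x 0.03061 = 0.006134 mol; n(LiOH) added = 0.1108 x 0.08725 = 0.009667 mol.
Base is in excess by 0.009667 - 0.006134 = 0.003533 mol in a total volume of 0.1179 L.
[OH^-] = 0.003533/0.1179 = 0.02998 M, so pOH = 1.52 and pH = 14.00 - 1.52 = 12.48.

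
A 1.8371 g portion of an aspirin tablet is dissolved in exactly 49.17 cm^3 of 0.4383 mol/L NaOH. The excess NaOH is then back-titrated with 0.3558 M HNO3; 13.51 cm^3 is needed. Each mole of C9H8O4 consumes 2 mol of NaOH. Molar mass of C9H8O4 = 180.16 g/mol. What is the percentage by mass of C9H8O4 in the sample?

Total n(NaOH) added = 0.4383 x 0.04917 = 0.02155 mol.
n(HNO3) used = 0.3558 x 0.01351 = 0.004807 mol, which equals the excess n(NaOH).
So n(NaOH) consumed by the sample = 0.02155 - 0.004807 = 0.01674 mol.
n(C9H8O4) = 0.01674 / 2 = 0.008372 mol.
mass C9H8O4 = 0.008372 x 180.16 = 1.508 g, so %C9H8O4 = 1.508/1.8371 x 100 = 82.1%.

82.1%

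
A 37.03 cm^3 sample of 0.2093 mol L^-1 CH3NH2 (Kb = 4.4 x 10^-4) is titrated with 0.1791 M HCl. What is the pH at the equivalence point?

5.83

n(CH3NH2) = 0.2093 x 0.03703 = 0.007750 mol; V(HCl) at equivalence = 0.007750/0.1791 = 0.04327 L.
At equivalence the base is fully converted to CH3NH3+; total volume = 0.08030 L, so [CH3NH3+] = 0.007750/0.08030 = 0.09651 M.
Ka(CH3NH3+) = Kw/Kb = 1.0e-14 / 4.4 x 10^-4 = 2.27e-11.
[H^+] = sqrt(Ka x [CH3NH3+]) = sqrt(2.27e-11 x 0.09651) = 1.48e-6 M.
pH = -log(1.48e-6) = 5.83.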